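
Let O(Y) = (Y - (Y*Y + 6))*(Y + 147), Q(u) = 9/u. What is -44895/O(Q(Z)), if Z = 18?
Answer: 71832/1357 ≈ 52.934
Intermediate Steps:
O(Y) = (147 + Y)*(-6 + Y - Y²) (O(Y) = (Y - (Y² + 6))*(147 + Y) = (Y - (6 + Y²))*(147 + Y) = (Y + (-6 - Y²))*(147 + Y) = (-6 + Y - Y²)*(147 + Y) = (147 + Y)*(-6 + Y - Y²))
-44895/O(Q(Z)) = -44895/(-882 - (9/18)³ - 146*(9/18)² + 141*(9/18)) = -44895/(-882 - (9*(1/18))³ - 146*(9*(1/18))² + 141*(9*(1/18))) = -44895/(-882 - (½)³ - 146*(½)² + 141*(½)) = -44895/(-882 - 1*⅛ - 146*¼ + 141/2) = -44895/(-882 - ⅛ - 73/2 + 141/2) = -44895/(-6785/8) = -44895*(-8/6785) = 71832/1357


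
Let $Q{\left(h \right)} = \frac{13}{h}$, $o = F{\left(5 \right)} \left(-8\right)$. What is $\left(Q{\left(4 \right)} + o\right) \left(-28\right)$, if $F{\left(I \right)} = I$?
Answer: $1029$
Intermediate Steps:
$o = -40$ ($o = 5 \left(-8\right) = -40$)
$\left(Q{\left(4 \right)} + o\right) \left(-28\right) = \left(\frac{13}{4} - 40\right) \left(-28\right) = \left(- \frac{147}{4}\right) \left(-28\right) = 1029$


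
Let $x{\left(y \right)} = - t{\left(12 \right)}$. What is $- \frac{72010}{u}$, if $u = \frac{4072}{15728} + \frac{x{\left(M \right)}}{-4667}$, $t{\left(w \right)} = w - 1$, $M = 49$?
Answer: $- \frac{660714937220}{2397129} \approx -2.7563 \cdot 10^{5}$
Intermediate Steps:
$t{\left(w \right)} = -1 + w$
$x{\left(y \right)} = -11$ ($x{\left(y \right)} = - (-1 + 12) = \left(-1\right) 11 = -11$)
$u = \frac{2397129}{9175322}$ ($u = \frac{4072}{15728} - \frac{11}{-4667} = 4072 \cdot \frac{1}{15728} - - \frac{11}{4667} = \frac{509}{1966} + \frac{11}{4667} = \frac{2397129}{9175322} \approx 0.26126$)
$- \frac{72010}{u} = - \frac{72010}{\frac{2397129}{9175322}} = \left(-72010\right) \frac{9175322}{2397129} = - \frac{660714937220}{2397129}$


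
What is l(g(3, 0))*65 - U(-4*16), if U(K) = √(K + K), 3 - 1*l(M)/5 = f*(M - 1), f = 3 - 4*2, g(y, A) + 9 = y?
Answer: -10400 - 8*I*√2 ≈ -10400.0 - 11.314*I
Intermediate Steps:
g(y, A) = -9 + y
f = -5 (f = 3 - 8 = -5)
l(M) = -10 + 25*M (l(M) = 15 - (-25)*(M - 1) = 15 - (-25)*(-1 + M) = 15 - 5*(5 - 5*M) = 15 + (-25 + 25*M) = -10 + 25*M)
U(K) = √2*√K (U(K) = √(2*K) = √2*√K)
l(g(3, 0))*65 - U(-4*16) = (-10 + 25*(-9 + 3))*65 - √2*√(-4*16) = (-10 + 25*(-6))*65 - √2*√(-64) = (-10 - 150)*65 - √2*8*I = -160*65 - 8*I*√2 = -10400 - 8*I*√2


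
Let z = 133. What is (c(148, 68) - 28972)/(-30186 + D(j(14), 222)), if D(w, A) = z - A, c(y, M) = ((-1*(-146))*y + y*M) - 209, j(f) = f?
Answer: -2491/30275 ≈ -0.082279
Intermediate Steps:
c(y, M) = -209 + 146*y + M*y (c(y, M) = (146*y + M*y) - 209 = -209 + 146*y + M*y)
D(w, A) = 133 - A
(c(148, 68) - 28972)/(-30186 + D(j(14), 222)) = ((-209 + 146*148 + 68*148) - 28972)/(-30186 + (133 - 1*222)) = ((-209 + 21608 + 10064) - 28972)/(-30186 + (133 - 222)) = (31463 - 28972)/(-30186 - 89) = 2491/(-30275) = 2491*(-1/30275) = -2491/30275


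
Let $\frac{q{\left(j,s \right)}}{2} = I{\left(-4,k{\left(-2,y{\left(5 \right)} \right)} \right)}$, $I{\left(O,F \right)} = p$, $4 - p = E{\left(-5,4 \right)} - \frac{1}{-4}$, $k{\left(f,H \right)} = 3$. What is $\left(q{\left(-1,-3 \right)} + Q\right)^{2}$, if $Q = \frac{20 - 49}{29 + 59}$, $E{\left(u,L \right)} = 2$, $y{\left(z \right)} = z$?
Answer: $\frac{77841}{7744} \approx 10.052$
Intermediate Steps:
$p = \frac{7}{4}$ ($p = 4 - \left(2 - \frac{1}{-4}\right) = 4 - \left(2 - - \frac{1}{4}\right) = 4 - \left(2 + \frac{1}{4}\right) = 4 - \frac{9}{4} = \frac{7}{4} \approx 1.75$)
$I{\left(O,F \right)} = \frac{7}{4}$
$Q = - \frac{29}{88} \approx -0.32955$
$q{\left(j,s \right)} = \frac{7}{2}$ ($q{\left(j,s \right)} = 2 \cdot \frac{7}{4} = \frac{7}{2}$)
$\left(q{\left(-1,-3 \right)} + Q\right)^{2} = \left(\frac{7}{2} - \frac{29}{88}\right)^{2} = \left(\frac{279}{88}\right)^{2} = \frac{77841}{7744}$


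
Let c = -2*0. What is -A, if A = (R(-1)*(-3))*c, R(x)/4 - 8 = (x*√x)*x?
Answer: 0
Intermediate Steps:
R(x) = 32 + 4*x^(5/2) (R(x) = 32 + 4*((x*√x)*x) = 32 + 4*(x^(3/2)*x) = 32 + 4*x^(5/2))
c = 0
A = 0 (A = ((32 + 4*(-1)^(5/2))*(-3))*0 = ((32 + 4*I)*(-3))*0 = (-96 - 12*I)*0 = 0)
-A = -1*0 = 0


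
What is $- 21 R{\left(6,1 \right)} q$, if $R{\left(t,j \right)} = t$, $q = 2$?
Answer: $-252$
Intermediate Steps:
$- 21 R{\left(6,1 \right)} q = \left(-21\right) 6 \cdot 2 = \left(-126\right) 2 = -252$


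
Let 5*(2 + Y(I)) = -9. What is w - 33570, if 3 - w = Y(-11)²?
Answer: -839536/25 ≈ -33581.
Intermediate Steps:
Y(I) = -19/5 (Y(I) = -2 + (⅕)*(-9) = -2 - 9/5 = -19/5)
w = -286/25 (w = 3 - (-19/5)² = 3 - 1*361/25 = 3 - 361/25 = -286/25 ≈ -11.440)
w - 33570 = -286/25 - 33570 = -839536/25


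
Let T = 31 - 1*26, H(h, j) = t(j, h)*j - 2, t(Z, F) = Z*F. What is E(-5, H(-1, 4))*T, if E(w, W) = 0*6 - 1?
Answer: -5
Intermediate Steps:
t(Z, F) = F*Z
H(h, j) = -2 + h*j**2 (H(h, j) = (h*j)*j - 2 = h*j**2 - 2 = -2 + h*j**2)
E(w, W) = -1 (E(w, W) = 0 - 1 = -1)
T = 5 (T = 31 - 26 = 5)
E(-5, H(-1, 4))*T = -1*5 = -5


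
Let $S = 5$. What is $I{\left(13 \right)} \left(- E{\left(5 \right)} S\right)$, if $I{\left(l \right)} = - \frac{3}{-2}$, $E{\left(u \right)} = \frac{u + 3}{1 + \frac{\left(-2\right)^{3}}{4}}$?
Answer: $60$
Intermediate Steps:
$E{\left(u \right)} = -3 - u$ ($E{\left(u \right)} = \frac{3 + u}{1 - 2} = \frac{3 + u}{-1} = \left(3 + u\right) \left(-1\right) = -3 - u$)
$I{\left(l \right)} = \frac{3}{2}$ ($I{\left(l \right)} = \left(-3\right) \left(- \frac{1}{2}\right) = \frac{3}{2}$)
$I{\left(13 \right)} \left(- E{\left(5 \right)} S\right) = \frac{3 \left(- \left(-3 - 5\right) 5\right)}{2} = \frac{3 \left(- \left(-8\right) 5\right)}{2} = \frac{3 \left(\left(-1\right) \left(-40\right)\right)}{2} = \frac{3}{2} \cdot 40 = 60$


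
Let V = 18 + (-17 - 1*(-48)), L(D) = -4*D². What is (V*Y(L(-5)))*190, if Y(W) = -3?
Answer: -27930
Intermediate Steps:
V = 49 (V = 18 + (-17 + 48) = 18 + 31 = 49)
(V*Y(L(-5)))*190 = (49*(-3))*190 = -147*190 = -27930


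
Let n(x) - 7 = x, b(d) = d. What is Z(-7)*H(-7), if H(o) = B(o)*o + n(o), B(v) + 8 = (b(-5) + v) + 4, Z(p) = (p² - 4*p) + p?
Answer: 7840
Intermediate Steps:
Z(p) = p² - 3*p
n(x) = 7 + x
B(v) = -9 + v (B(v) = -8 + ((-5 + v) + 4) = -8 + (-1 + v) = -9 + v)
H(o) = 7 + o + o*(-9 + o) (H(o) = (-9 + o)*o + (7 + o) = o*(-9 + o) + (7 + o) = 7 + o + o*(-9 + o))
Z(-7)*H(-7) = (-7*(-3 - 7))*(7 - 7 - 7*(-9 - 7)) = (-7*(-10))*(7 - 7 - 7*(-16)) = 70*(7 - 7 + 112) = 70*112 = 7840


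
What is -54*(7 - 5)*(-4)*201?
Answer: 86832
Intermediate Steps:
-54*(7 - 5)*(-4)*201 = -108*(-4)*201 = -54*(-8)*201 = 432*201 = 86832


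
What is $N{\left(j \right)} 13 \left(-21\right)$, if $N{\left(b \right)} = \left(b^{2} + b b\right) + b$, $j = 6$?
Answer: $-21294$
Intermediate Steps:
$N{\left(b \right)} = b + 2 b^{2}$ ($N{\left(b \right)} = \left(b^{2} + b^{2}\right) + b = 2 b^{2} + b = b + 2 b^{2}$)
$N{\left(j \right)} 13 \left(-21\right) = 6 \left(1 + 2 \cdot 6\right) 13 \left(-21\right) = 6 \left(1 + 12\right) 13 \left(-21\right) = 6 \cdot 13 \cdot 13 \left(-21\right) = 78 \cdot 13 \left(-21\right) = 1014 \left(-21\right) = -21294$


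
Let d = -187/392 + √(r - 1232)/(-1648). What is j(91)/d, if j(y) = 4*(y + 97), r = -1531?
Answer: -2339267865088/1490578447 + 8926649088*I*√307/1490578447 ≈ -1569.4 + 104.93*I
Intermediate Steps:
j(y) = 388 + 4*y (j(y) = 4*(97 + y) = 388 + 4*y)
d = -187/392 - 3*I*√307/1648 (d = -187/392 + √(-1531 - 1232)/(-1648) = -187*1/392 + √(-2763)*(-1/1648) = -187/392 + (3*I*√307)*(-1/1648) = -187/392 - 3*I*√307/1648 ≈ -0.47704 - 0.031896*I)
j(91)/d = (388 + 4*91)/(-187/392 - 3*I*√307/1648) = (388 + 364)/(-187/392 - 3*I*√307/1648) = 752/(-187/392 - 3*I*√307/1648)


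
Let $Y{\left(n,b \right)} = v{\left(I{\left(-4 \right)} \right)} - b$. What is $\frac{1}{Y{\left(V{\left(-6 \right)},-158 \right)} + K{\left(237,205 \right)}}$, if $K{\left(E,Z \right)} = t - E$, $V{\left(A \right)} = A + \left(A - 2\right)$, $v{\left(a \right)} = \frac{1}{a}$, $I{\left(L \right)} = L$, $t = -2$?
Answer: $- \frac{4}{325} \approx -0.012308$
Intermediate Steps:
$V{\left(A \right)} = -2 + 2 A$ ($V{\left(A \right)} = A + \left(-2 + A\right) = -2 + 2 A$)
$Y{\left(n,b \right)} = - \frac{1}{4} - b$ ($Y{\left(n,b \right)} = \frac{1}{-4} - b = - \frac{1}{4} - b$)
$K{\left(E,Z \right)} = -2 - E$
$\frac{1}{Y{\left(V{\left(-6 \right)},-158 \right)} + K{\left(237,205 \right)}} = \frac{1}{\left(- \frac{1}{4} - -158\right) - 239} = \frac{1}{\left(- \frac{1}{4} + 158\right) - 239} = \frac{1}{\frac{631}{4} - 239} = \frac{1}{- \frac{325}{4}} = - \frac{4}{325}$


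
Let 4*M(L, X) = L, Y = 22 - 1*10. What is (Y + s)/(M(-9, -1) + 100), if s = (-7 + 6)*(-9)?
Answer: 84/391 ≈ 0.21483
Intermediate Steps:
Y = 12 (Y = 22 - 10 = 12)
M(L, X) = L/4
s = 9 (s = -1*(-9) = 9)
(Y + s)/(M(-9, -1) + 100) = (12 + 9)/((1/4)*(-9) + 100) = 21/(-9/4 + 100) = 21/(391/4) = 21*(4/391) = 84/391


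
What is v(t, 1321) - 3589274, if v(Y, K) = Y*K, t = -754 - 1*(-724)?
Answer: -3628904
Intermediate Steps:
t = -30 (t = -754 + 724 = -30)
v(Y, K) = K*Y
v(t, 1321) - 3589274 = 1321*(-30) - 3589274 = -39630 - 3589274 = -3628904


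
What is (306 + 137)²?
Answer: 196249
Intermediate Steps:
(306 + 137)² = 443² = 196249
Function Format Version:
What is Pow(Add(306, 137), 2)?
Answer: 196249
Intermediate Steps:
Pow(Add(306, 137), 2) = Pow(443, 2) = 196249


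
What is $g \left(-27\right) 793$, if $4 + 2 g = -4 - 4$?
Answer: $128466$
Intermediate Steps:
$g = -6$ ($g = -2 + \frac{-4 - 4}{2} = -2 + \frac{1}{2} \left(-8\right) = -2 - 4 = -6$)
$g \left(-27\right) 793 = \left(-6\right) \left(-27\right) 793 = 162 \cdot 793 = 128466$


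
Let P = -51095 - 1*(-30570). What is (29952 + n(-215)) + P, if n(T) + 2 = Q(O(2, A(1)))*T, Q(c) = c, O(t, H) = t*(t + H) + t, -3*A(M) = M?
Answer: 24835/3 ≈ 8278.3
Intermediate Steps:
A(M) = -M/3
O(t, H) = t + t*(H + t) (O(t, H) = t*(H + t) + t = t + t*(H + t))
n(T) = -2 + 16*T/3 (n(T) = -2 + (2*(1 - 1/3*1 + 2))*T = -2 + (2*(1 - 1/3 + 2))*T = -2 + (2*(8/3))*T = -2 + 16*T/3)
P = -20525 (P = -51095 + 30570 = -20525)
(29952 + n(-215)) + P = (29952 + (-2 + (16/3)*(-215))) - 20525 = (29952 + (-2 - 3440/3)) - 20525 = (29952 - 3446/3) - 20525 = 86410/3 - 20525 = 24835/3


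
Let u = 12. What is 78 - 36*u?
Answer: -354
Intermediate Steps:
78 - 36*u = 78 - 36*12 = 78 - 432 = -354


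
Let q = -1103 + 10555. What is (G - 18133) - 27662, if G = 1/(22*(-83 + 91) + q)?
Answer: -440914259/9628 ≈ -45795.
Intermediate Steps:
q = 9452
G = 1/9628 (G = 1/(22*(-83 + 91) + 9452) = 1/(22*8 + 9452) = 1/(176 + 9452) = 1/9628 ≈ 0.00010386)
(G - 18133) - 27662 = (1/9628 - 18133) - 27662 = -174584523/9628 - 27662 = -440914259/9628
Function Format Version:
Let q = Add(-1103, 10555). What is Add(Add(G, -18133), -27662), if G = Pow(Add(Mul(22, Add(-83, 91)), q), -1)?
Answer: Rational(-440914259, 9628) ≈ -45795.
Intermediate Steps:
q = 9452
G = Rational(1, 9628) (G = Pow(Add(Mul(22, Add(-83, 91)), 9452), -1) = Pow(Add(Mul(22, 8), 9452), -1) = Pow(Add(176, 9452), -1) = Pow(9628, -1) = Rational(1, 9628) ≈ 0.00010386)
Add(Add(G, -18133), -27662) = Add(Add(Rational(1, 9628), -18133), -27662) = Add(Rational(-174584523, 9628), -27662) = Rational(-440914259, 9628)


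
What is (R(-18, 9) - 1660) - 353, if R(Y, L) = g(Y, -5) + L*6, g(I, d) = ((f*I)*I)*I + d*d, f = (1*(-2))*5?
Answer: 56386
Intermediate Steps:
f = -10 (f = -2*5 = -10)
g(I, d) = d**2 - 10*I**3 (g(I, d) = ((-10*I)*I)*I + d*d = (-10*I**2)*I + d**2 = -10*I**3 + d**2 = d**2 - 10*I**3)
R(Y, L) = 25 - 10*Y**3 + 6*L (R(Y, L) = ((-5)**2 - 10*Y**3) + L*6 = (25 - 10*Y**3) + 6*L = 25 - 10*Y**3 + 6*L)
(R(-18, 9) - 1660) - 353 = ((25 - 10*(-18)**3 + 6*9) - 1660) - 353 = ((25 - 10*(-5832) + 54) - 1660) - 353 = ((25 + 58320 + 54) - 1660) - 353 = (58399 - 1660) - 353 = 56739 - 353 = 56386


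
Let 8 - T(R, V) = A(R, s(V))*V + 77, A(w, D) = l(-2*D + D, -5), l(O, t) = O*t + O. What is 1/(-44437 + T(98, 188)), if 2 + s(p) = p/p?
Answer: -1/43754 ≈ -2.2855e-5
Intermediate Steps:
s(p) = -1 (s(p) = -2 + p/p = -2 + 1 = -1)
l(O, t) = O + O*t
A(w, D) = 4*D (A(w, D) = (-2*D + D)*(1 - 5) = -D*(-4) = 4*D)
T(R, V) = -69 + 4*V (T(R, V) = 8 - ((4*(-1))*V + 77) = 8 - (-4*V + 77) = 8 - (77 - 4*V) = 8 + (-77 + 4*V) = -69 + 4*V)
1/(-44437 + T(98, 188)) = 1/(-44437 + (-69 + 4*188)) = 1/(-44437 + (-69 + 752)) = 1/(-44437 + 683) = 1/(-43754) = -1/43754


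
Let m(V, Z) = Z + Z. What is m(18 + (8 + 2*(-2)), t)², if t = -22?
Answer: 1936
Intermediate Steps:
m(V, Z) = 2*Z
m(18 + (8 + 2*(-2)), t)² = (2*(-22))² = (-44)² = 1936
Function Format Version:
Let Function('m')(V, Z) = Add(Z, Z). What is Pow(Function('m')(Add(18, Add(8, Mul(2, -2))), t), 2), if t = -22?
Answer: 1936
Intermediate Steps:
Function('m')(V, Z) = Mul(2, Z)
Pow(Function('m')(Add(18, Add(8, Mul(2, -2))), t), 2) = Pow(Mul(2, -22), 2) = Pow(-44, 2) = 1936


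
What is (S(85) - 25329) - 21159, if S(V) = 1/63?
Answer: -2928743/63 ≈ -46488.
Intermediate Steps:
S(V) = 1/63
(S(85) - 25329) - 21159 = (1/63 - 25329) - 21159 = -1595726/63 - 21159 = -2928743/63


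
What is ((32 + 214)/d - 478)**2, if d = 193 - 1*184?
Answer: 1827904/9 ≈ 2.0310e+5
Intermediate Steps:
d = 9 (d = 193 - 184 = 9)
((32 + 214)/d - 478)**2 = ((32 + 214)/9 - 478)**2 = (246*(1/9) - 478)**2 = (82/3 - 478)**2 = (-1352/3)**2 = 1827904/9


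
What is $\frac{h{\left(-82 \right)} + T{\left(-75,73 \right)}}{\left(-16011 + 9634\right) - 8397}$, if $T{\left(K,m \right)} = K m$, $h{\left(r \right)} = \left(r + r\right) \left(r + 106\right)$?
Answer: $\frac{9411}{14774} \approx 0.637$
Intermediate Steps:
$h{\left(r \right)} = 2 r \left(106 + r\right)$
$\frac{h{\left(-82 \right)} + T{\left(-75,73 \right)}}{\left(-16011 + 9634\right) - 8397} = \frac{2 \left(-82\right) \left(106 - 82\right) - 5475}{\left(-16011 + 9634\right) - 8397} = \frac{2 \left(-82\right) 24 - 5475}{-6377 - 8397} = \frac{-3936 - 5475}{-14774} = \left(-9411\right) \left(- \frac{1}{14774}\right) = \frac{9411}{14774}$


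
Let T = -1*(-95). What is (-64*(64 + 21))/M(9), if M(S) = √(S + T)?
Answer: -1360*√26/13 ≈ -533.44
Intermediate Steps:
T = 95
M(S) = √(95 + S) (M(S) = √(S + 95) = √(95 + S))
(-64*(64 + 21))/M(9) = (-64*(64 + 21))/(√(95 + 9)) = (-64*85)/(√104) = -5440*√26/52 = -1360*√26/13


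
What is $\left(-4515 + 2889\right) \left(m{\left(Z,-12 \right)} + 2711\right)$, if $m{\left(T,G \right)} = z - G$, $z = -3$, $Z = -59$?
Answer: $-4422720$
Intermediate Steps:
$m{\left(T,G \right)} = -3 - G$
$\left(-4515 + 2889\right) \left(m{\left(Z,-12 \right)} + 2711\right) = \left(-4515 + 2889\right) \left(\left(-3 - -12\right) + 2711\right) = - 1626 \left(\left(-3 + 12\right) + 2711\right) = - 1626 \left(9 + 2711\right) = \left(-1626\right) 2720 = -4422720$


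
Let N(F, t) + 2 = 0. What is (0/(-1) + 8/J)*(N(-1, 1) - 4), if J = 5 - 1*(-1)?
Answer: -8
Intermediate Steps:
N(F, t) = -2 (N(F, t) = -2 + 0 = -2)
J = 6 (J = 5 + 1 = 6)
(0/(-1) + 8/J)*(N(-1, 1) - 4) = (0/(-1) + 8/6)*(-2 - 4) = (0*(-1) + 8*(1/6))*(-6) = (0 + 4/3)*(-6) = (4/3)*(-6) = -8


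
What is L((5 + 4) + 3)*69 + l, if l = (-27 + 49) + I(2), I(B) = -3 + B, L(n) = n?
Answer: 849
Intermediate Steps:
l = 21 (l = (-27 + 49) + (-3 + 2) = 22 - 1 = 21)
L((5 + 4) + 3)*69 + l = ((5 + 4) + 3)*69 + 21 = (9 + 3)*69 + 21 = 12*69 + 21 = 828 + 21 = 849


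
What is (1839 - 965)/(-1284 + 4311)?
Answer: 874/3027 ≈ 0.28873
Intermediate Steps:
(1839 - 965)/(-1284 + 4311) = 874/3027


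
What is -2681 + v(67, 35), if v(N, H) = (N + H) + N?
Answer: -2512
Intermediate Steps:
v(N, H) = H + 2*N (v(N, H) = (H + N) + N = H + 2*N)
-2681 + v(67, 35) = -2681 + (35 + 2*67) = -2681 + (35 + 134) = -2681 + 169 = -2512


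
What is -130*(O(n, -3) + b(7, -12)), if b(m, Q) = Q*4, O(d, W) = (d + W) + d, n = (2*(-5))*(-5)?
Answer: -6370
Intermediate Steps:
n = 50 (n = -10*(-5) = 50)
O(d, W) = W + 2*d (O(d, W) = (W + d) + d = W + 2*d)
b(m, Q) = 4*Q
-130*(O(n, -3) + b(7, -12)) = -130*((-3 + 2*50) + 4*(-12)) = -130*((-3 + 100) - 48) = -130*(97 - 48) = -130*49 = -6370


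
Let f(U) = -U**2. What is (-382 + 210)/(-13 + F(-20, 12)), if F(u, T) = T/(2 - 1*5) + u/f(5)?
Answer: 860/81 ≈ 10.617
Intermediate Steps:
F(u, T) = -T/3 - u/25 (F(u, T) = T/(2 - 1*5) + u/((-1*5**2)) = T/(2 - 5) + u/((-1*25)) = T/(-3) + u/(-25) = T*(-1/3) + u*(-1/25) = -T/3 - u/25)
(-382 + 210)/(-13 + F(-20, 12)) = (-382 + 210)/(-13 + (-1/3*12 - 1/25*(-20))) = -172/(-13 + (-4 + 4/5)) = -172/(-13 - 16/5) = -172/(-81/5) = -172*(-5/81) = 860/81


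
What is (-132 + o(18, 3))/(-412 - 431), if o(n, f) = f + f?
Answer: 42/281 ≈ 0.14947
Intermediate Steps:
o(n, f) = 2*f
(-132 + o(18, 3))/(-412 - 431) = (-132 + 2*3)/(-412 - 431) = (-132 + 6)/(-843) = -126*(-1/843) = 42/281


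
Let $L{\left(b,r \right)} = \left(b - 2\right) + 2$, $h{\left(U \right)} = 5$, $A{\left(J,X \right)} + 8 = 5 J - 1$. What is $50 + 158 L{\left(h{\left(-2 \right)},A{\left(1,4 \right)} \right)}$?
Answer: $840$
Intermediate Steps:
$A{\left(J,X \right)} = -9 + 5 J$ ($A{\left(J,X \right)} = -8 + \left(5 J - 1\right) = -8 + \left(-1 + 5 J\right) = -9 + 5 J$)
$L{\left(b,r \right)} = b$ ($L{\left(b,r \right)} = \left(-2 + b\right) + 2 = b$)
$50 + 158 L{\left(h{\left(-2 \right)},A{\left(1,4 \right)} \right)} = 50 + 158 \cdot 5 = 50 + 790 = 840$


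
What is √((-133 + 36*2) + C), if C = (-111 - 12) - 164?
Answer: 2*I*√87 ≈ 18.655*I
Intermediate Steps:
C = -287 (C = -123 - 164 = -287)
√((-133 + 36*2) + C) = √((-133 + 36*2) - 287) = √((-133 + 72) - 287) = √(-61 - 287) = √(-348) = 2*I*√87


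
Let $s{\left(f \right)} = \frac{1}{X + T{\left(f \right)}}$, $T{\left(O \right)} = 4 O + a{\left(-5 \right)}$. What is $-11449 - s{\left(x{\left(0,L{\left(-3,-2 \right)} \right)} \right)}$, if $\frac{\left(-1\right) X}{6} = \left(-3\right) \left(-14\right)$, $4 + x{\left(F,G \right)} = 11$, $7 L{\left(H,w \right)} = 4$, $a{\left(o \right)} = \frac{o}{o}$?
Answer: $- \frac{2553126}{223} \approx -11449.0$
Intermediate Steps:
$a{\left(o \right)} = 1$
$L{\left(H,w \right)} = \frac{4}{7}$ ($L{\left(H,w \right)} = \frac{1}{7} \cdot 4 = \frac{4}{7}$)
$x{\left(F,G \right)} = 7$ ($x{\left(F,G \right)} = -4 + 11 = 7$)
$X = -252$ ($X = - 6 \left(\left(-3\right) \left(-14\right)\right) = \left(-6\right) 42 = -252$)
$T{\left(O \right)} = 1 + 4 O$ ($T{\left(O \right)} = 4 O + 1 = 1 + 4 O$)
$s{\left(f \right)} = \frac{1}{-251 + 4 f}$ ($s{\left(f \right)} = \frac{1}{-252 + \left(1 + 4 f\right)} = \frac{1}{-251 + 4 f}$)
$-11449 - s{\left(x{\left(0,L{\left(-3,-2 \right)} \right)} \right)} = -11449 - \frac{1}{-251 + 4 \cdot 7} = -11449 - \frac{1}{-251 + 28} = -11449 - \frac{1}{-223} = -11449 - - \frac{1}{223} = -11449 + \frac{1}{223} = - \frac{2553126}{223}$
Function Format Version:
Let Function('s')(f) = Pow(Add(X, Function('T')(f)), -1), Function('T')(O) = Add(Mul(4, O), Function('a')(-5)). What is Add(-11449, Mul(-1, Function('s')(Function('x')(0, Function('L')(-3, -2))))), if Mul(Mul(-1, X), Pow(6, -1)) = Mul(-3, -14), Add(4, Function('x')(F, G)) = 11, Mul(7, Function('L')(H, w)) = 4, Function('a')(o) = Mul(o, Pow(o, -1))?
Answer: Rational(-2553126, 223) ≈ -11449.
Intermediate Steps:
Function('a')(o) = 1
Function('L')(H, w) = Rational(4, 7) (Function('L')(H, w) = Mul(Rational(1, 7), 4) = Rational(4, 7))
Function('x')(F, G) = 7 (Function('x')(F, G) = Add(-4, 11) = 7)
X = -252 (X = Mul(-6, Mul(-3, -14)) = Mul(-6, 42) = -252)
Function('T')(O) = Add(1, Mul(4, O)) (Function('T')(O) = Add(Mul(4, O), 1) = Add(1, Mul(4, O)))
Function('s')(f) = Pow(Add(-251, Mul(4, f)), -1) (Function('s')(f) = Pow(Add(-252, Add(1, Mul(4, f))), -1) = Pow(Add(-251, Mul(4, f)), -1))
Add(-11449, Mul(-1, Function('s')(Function('x')(0, Function('L')(-3, -2))))) = Add(-11449, Mul(-1, Pow(Add(-251, Mul(4, 7)), -1))) = Add(-11449, Mul(-1, Pow(Add(-251, 28), -1))) = Add(-11449, Mul(-1, Pow(-223, -1))) = Add(-11449, Mul(-1, Rational(-1, 223))) = Add(-11449, Rational(1, 223)) = Rational(-2553126, 223)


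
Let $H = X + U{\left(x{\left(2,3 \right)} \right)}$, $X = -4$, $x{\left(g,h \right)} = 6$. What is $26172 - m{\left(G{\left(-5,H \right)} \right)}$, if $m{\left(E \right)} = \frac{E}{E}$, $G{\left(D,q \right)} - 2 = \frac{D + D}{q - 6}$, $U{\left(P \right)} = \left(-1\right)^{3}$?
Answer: $26171$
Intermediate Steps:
$U{\left(P \right)} = -1$
$H = -5$ ($H = -4 - 1 = -5$)
$G{\left(D,q \right)} = 2 + \frac{2 D}{-6 + q}$ ($G{\left(D,q \right)} = 2 + \frac{D + D}{q - 6} = 2 + \frac{2 D}{-6 + q}$)
$m{\left(E \right)} = 1$
$26172 - m{\left(G{\left(-5,H \right)} \right)} = 26172 - 1 = 26171$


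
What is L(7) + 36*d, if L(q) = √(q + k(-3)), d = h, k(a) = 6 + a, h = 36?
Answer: 1296 + √10 ≈ 1299.2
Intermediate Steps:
d = 36
L(q) = √(3 + q) (L(q) = √(q + (6 - 3)) = √(q + 3) = √(3 + q))
L(7) + 36*d = √(3 + 7) + 36*36 = √10 + 1296 = 1296 + √10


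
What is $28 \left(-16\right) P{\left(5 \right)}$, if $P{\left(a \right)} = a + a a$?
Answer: $-13440$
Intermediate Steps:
$P{\left(a \right)} = a + a^{2}$
$28 \left(-16\right) P{\left(5 \right)} = 28 \left(-16\right) 5 \left(1 + 5\right) = - 448 \cdot 5 \cdot 6 = \left(-448\right) 30 = -13440$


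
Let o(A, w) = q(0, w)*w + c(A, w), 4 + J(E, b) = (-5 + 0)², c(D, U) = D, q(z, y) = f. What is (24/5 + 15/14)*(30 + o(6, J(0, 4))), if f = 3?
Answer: 40689/70 ≈ 581.27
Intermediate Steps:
q(z, y) = 3
J(E, b) = 21 (J(E, b) = -4 + (-5 + 0)² = -4 + (-5)² = -4 + 25 = 21)
o(A, w) = A + 3*w (o(A, w) = 3*w + A = A + 3*w)
(24/5 + 15/14)*(30 + o(6, J(0, 4))) = (24/5 + 15/14)*(30 + (6 + 3*21)) = (24*(⅕) + 15*(1/14))*(30 + (6 + 63)) = (24/5 + 15/14)*(30 + 69) = (411/70)*99 = 40689/70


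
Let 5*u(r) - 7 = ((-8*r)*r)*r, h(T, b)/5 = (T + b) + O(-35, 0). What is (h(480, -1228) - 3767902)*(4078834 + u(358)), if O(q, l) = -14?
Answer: 1307530041422528/5 ≈ 2.6151e+14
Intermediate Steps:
h(T, b) = -70 + 5*T + 5*b (h(T, b) = 5*((T + b) - 14) = 5*(-14 + T + b) = -70 + 5*T + 5*b)
u(r) = 7/5 - 8*r**3/5 (u(r) = 7/5 + (((-8*r)*r)*r)/5 = 7/5 + ((-8*r**2)*r)/5 = 7/5 + (-8*r**3)/5 = 7/5 - 8*r**3/5)
(h(480, -1228) - 3767902)*(4078834 + u(358)) = ((-70 + 5*480 + 5*(-1228)) - 3767902)*(4078834 + (7/5 - 8/5*358**3)) = ((-70 + 2400 - 6140) - 3767902)*(4078834 + (7/5 - 8/5*45882712)) = (-3810 - 3767902)*(4078834 + (7/5 - 367061696/5)) = -3771712*(4078834 - 367061689/5) = -3771712*(-346667519/5) = 1307530041422528/5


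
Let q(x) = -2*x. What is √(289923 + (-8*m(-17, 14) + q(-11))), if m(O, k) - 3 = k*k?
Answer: √288353 ≈ 536.99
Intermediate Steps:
m(O, k) = 3 + k² (m(O, k) = 3 + k*k = 3 + k²)
√(289923 + (-8*m(-17, 14) + q(-11))) = √(289923 + (-8*(3 + 14²) - 2*(-11))) = √(289923 + (-8*(3 + 196) + 22)) = √(289923 + (-8*199 + 22)) = √(289923 + (-1592 + 22)) = √(289923 - 1570) = √288353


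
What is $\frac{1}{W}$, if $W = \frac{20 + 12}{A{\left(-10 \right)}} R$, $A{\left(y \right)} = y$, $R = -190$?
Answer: $\frac{1}{608} \approx 0.0016447$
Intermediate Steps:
$W = 608$ ($W = \frac{20 + 12}{-10} \left(-190\right) = 32 \left(- \frac{1}{10}\right) \left(-190\right) = \left(- \frac{16}{5}\right) \left(-190\right) = 608$)
$\frac{1}{W} = \frac{1}{608}$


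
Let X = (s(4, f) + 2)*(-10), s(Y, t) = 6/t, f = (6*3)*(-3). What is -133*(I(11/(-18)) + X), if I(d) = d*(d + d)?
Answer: 390887/162 ≈ 2412.9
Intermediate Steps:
I(d) = 2*d² (I(d) = d*(2*d) = 2*d²)
f = -54 (f = 18*(-3) = -54)
X = -170/9 (X = (6/(-54) + 2)*(-10) = (6*(-1/54) + 2)*(-10) = (-⅑ + 2)*(-10) = (17/9)*(-10) = -170/9 ≈ -18.889)
-133*(I(11/(-18)) + X) = -133*(2*(11/(-18))² - 170/9) = -133*(2*(11*(-1/18))² - 170/9) = -133*(2*(-11/18)² - 170/9) = -133*(2*(121/324) - 170/9) = -133*(121/162 - 170/9) = -133*(-2939/162) = 390887/162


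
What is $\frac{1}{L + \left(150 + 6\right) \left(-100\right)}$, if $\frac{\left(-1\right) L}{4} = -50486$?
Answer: $\frac{1}{186344} \approx 5.3664 \cdot 10^{-6}$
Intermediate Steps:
$L = 201944$ ($L = \left(-4\right) \left(-50486\right) = 201944$)
$\frac{1}{L + \left(150 + 6\right) \left(-100\right)} = \frac{1}{201944 + \left(150 + 6\right) \left(-100\right)} = \frac{1}{201944 + 156 \left(-100\right)} = \frac{1}{201944 - 15600} = \frac{1}{186344}$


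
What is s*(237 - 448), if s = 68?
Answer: -14348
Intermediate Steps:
s*(237 - 448) = 68*(237 - 448) = 68*(-211) = -14348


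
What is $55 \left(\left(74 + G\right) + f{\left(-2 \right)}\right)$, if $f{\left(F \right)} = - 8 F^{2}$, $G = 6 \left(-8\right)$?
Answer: $-330$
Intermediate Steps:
$G = -48$
$55 \left(\left(74 + G\right) + f{\left(-2 \right)}\right) = 55 \left(\left(74 - 48\right) - 8 \left(-2\right)^{2}\right) = 55 \left(26 - 32\right) = 55 \left(-6\right) = -330$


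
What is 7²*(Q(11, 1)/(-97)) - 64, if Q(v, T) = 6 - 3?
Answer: -6355/97 ≈ -65.516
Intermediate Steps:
Q(v, T) = 3
7²*(Q(11, 1)/(-97)) - 64 = 7²*(3/(-97)) - 64 = 49*(3*(-1/97)) - 64 = 49*(-3/97) - 64 = -147/97 - 64 = -6355/97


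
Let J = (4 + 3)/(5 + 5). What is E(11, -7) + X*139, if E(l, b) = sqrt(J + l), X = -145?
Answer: -20155 + 3*sqrt(130)/10 ≈ -20152.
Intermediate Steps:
J = 7/10 ≈ 0.70000
E(l, b) = sqrt(7/10 + l)
E(11, -7) + X*139 = sqrt(70 + 100*11)/10 - 145*139 = sqrt(70 + 1100)/10 - 20155 = sqrt(1170)/10 - 20155 = (3*sqrt(130))/10 - 20155 = 3*sqrt(130)/10 - 20155 = -20155 + 3*sqrt(130)/10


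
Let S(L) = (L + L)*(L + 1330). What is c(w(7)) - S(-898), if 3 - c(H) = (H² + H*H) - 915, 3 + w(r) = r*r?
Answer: 772558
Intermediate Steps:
w(r) = -3 + r² (w(r) = -3 + r*r = -3 + r²)
S(L) = 2*L*(1330 + L) (S(L) = (2*L)*(1330 + L) = 2*L*(1330 + L))
c(H) = 918 - 2*H² (c(H) = 3 - ((H² + H*H) - 915) = 3 - ((H² + H²) - 915) = 3 - (2*H² - 915) = 3 - (-915 + 2*H²) = 3 + (915 - 2*H²) = 918 - 2*H²)
c(w(7)) - S(-898) = (918 - 2*(-3 + 7²)²) - 2*(-898)*(1330 - 898) = (918 - 2*(-3 + 49)²) - 2*(-898)*432 = (918 - 2*46²) - 1*(-775872) = (918 - 2*2116) + 775872 = (918 - 4232) + 775872 = -3314 + 775872 = 772558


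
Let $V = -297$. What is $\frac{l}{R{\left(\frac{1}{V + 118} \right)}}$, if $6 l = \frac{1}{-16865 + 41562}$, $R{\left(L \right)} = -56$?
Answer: $- \frac{1}{8298192} \approx -1.2051 \cdot 10^{-7}$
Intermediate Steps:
$l = \frac{1}{148182}$ ($l = \frac{1}{6 \left(-16865 + 41562\right)} = \frac{1}{6 \cdot 24697} = \frac{1}{6} \cdot \frac{1}{24697} = \frac{1}{148182} \approx 6.7485 \cdot 10^{-6}$)
$\frac{l}{R{\left(\frac{1}{V + 118} \right)}} = \frac{1}{148182 \left(-56\right)} = \frac{1}{148182} \left(- \frac{1}{56}\right) = - \frac{1}{8298192}$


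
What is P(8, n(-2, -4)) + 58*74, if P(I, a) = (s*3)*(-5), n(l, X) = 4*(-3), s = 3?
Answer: 4247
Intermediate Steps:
n(l, X) = -12
P(I, a) = -45 (P(I, a) = (3*3)*(-5) = 9*(-5) = -45)
P(8, n(-2, -4)) + 58*74 = -45 + 58*74 = -45 + 4292 = 4247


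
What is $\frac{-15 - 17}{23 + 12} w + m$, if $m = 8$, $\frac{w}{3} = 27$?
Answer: $- \frac{2312}{35} \approx -66.057$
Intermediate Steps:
$w = 81$ ($w = 3 \cdot 27 = 81$)
$\frac{-15 - 17}{23 + 12} w + m = \frac{-15 - 17}{23 + 12} \cdot 81 + 8 = - \frac{32}{35} \cdot 81 + 8 = \left(-32\right) \frac{1}{35} \cdot 81 + 8 = \left(- \frac{32}{35}\right) 81 + 8 = - \frac{2592}{35} + 8 = - \frac{2312}{35}$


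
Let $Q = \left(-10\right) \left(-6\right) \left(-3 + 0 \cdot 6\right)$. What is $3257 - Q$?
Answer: $3437$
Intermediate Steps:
$Q = -180$ ($Q = 60 \left(-3 + 0\right) = 60 \left(-3\right) = -180$)
$3257 - Q = 3257 - -180 = 3257 + 180 = 3437$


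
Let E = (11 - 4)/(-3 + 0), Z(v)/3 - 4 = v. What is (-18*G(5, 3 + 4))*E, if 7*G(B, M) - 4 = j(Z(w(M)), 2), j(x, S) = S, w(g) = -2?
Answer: 36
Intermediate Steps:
Z(v) = 12 + 3*v
E = -7/3 (E = 7/(-3) = 7*(-1/3) = -7/3 ≈ -2.3333)
G(B, M) = 6/7 (G(B, M) = 4/7 + (1/7)*2 = 4/7 + 2/7 = 6/7)
(-18*G(5, 3 + 4))*E = -18*6/7*(-7/3) = -108/7*(-7/3) = 36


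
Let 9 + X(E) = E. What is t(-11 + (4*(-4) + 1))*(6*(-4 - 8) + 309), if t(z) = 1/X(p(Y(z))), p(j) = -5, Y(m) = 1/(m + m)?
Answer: -237/14 ≈ -16.929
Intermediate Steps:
Y(m) = 1/(2*m)
X(E) = -9 + E
t(z) = -1/14 (t(z) = 1/(-9 - 5) = 1/(-14) = -1/14)
t(-11 + (4*(-4) + 1))*(6*(-4 - 8) + 309) = -(6*(-4 - 8) + 309)/14 = -(6*(-12) + 309)/14 = -(-72 + 309)/14 = -1/14*237 = -237/14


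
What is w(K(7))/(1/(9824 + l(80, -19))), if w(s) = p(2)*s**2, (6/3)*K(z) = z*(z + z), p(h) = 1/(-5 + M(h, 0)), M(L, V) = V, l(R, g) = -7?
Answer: -23570617/5 ≈ -4.7141e+6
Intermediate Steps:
p(h) = -1/5 (p(h) = 1/(-5 + 0) = 1/(-5) = -1/5)
K(z) = z**2 (K(z) = (z*(z + z))/2 = (z*(2*z))/2 = (2*z**2)/2 = z**2)
w(s) = -s**2/5
w(K(7))/(1/(9824 + l(80, -19))) = (-(7**2)**2/5)/(1/(9824 - 7)) = (-1/5*49**2)/(1/9817) = (-1/5*2401)/(1/9817) = -2401/5*9817 = -23570617/5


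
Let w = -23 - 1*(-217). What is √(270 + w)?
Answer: 4*√29 ≈ 21.541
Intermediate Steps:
w = 194 (w = -23 + 217 = 194)
√(270 + w) = √(270 + 194) = √464 = 4*√29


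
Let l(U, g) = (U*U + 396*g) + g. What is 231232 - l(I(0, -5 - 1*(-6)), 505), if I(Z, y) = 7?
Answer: 30698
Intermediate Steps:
l(U, g) = U² + 397*g (l(U, g) = (U² + 396*g) + g = U² + 397*g)
231232 - l(I(0, -5 - 1*(-6)), 505) = 231232 - (7² + 397*505) = 231232 - (49 + 200485) = 231232 - 1*200534 = 231232 - 200534 = 30698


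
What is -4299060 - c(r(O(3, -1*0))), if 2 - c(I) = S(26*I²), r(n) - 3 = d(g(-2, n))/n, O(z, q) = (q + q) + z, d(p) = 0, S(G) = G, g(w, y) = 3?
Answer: -4298828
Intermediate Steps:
O(z, q) = z + 2*q (O(z, q) = 2*q + z = z + 2*q)
r(n) = 3 (r(n) = 3 + 0/n = 3 + 0 = 3)
c(I) = 2 - 26*I²
-4299060 - c(r(O(3, -1*0))) = -4299060 - (2 - 26*3²) = -4299060 - (2 - 26*9) = -4299060 - (2 - 234) = -4299060 - 1*(-232) = -4299060 + 232 = -4298828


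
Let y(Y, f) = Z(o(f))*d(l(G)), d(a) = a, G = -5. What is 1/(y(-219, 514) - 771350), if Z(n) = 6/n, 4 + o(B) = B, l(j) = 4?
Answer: -85/65564746 ≈ -1.2964e-6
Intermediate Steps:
o(B) = -4 + B
y(Y, f) = 24/(-4 + f) (y(Y, f) = (6/(-4 + f))*4 = 24/(-4 + f))
1/(y(-219, 514) - 771350) = 1/(24/(-4 + 514) - 771350) = 1/(24/510 - 771350) = 1/(24*(1/510) - 771350) = 1/(4/85 - 771350) = 1/(-65564746/85) = -85/65564746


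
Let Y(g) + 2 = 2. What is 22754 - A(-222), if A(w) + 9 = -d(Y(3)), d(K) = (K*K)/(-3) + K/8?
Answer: 22763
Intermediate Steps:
Y(g) = 0 (Y(g) = -2 + 2 = 0)
d(K) = -K²/3 + K/8 (d(K) = K²*(-⅓) + K*(⅛) = -K²/3 + K/8)
A(w) = -9 (A(w) = -9 - 0*(3 - 8*0)/24 = -9 - 0*(3 + 0)/24 = -9 - 0*3/24 = -9 - 1*0 = -9 + 0 = -9)
22754 - A(-222) = 22754 - 1*(-9) = 22754 + 9 = 22763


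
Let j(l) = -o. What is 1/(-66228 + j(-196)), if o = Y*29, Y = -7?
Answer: -1/66025 ≈ -1.5146e-5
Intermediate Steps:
o = -203 (o = -7*29 = -203)
j(l) = 203 (j(l) = -1*(-203) = 203)
1/(-66228 + j(-196)) = 1/(-66228 + 203) = 1/(-66025) = -1/66025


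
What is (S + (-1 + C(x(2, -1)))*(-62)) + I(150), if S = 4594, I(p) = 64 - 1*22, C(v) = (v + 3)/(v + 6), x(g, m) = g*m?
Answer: 9365/2 ≈ 4682.5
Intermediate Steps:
C(v) = (3 + v)/(6 + v)
I(p) = 42 (I(p) = 64 - 22 = 42)
(S + (-1 + C(x(2, -1)))*(-62)) + I(150) = (4594 + (-1 + (3 + 2*(-1))/(6 + 2*(-1)))*(-62)) + 42 = (4594 + (-1 + (3 - 2)/(6 - 2))*(-62)) + 42 = (4594 + (-1 + 1/4)*(-62)) + 42 = (4594 - 3/4*(-62)) + 42 = (4594 + 93/2) + 42 = 9281/2 + 42 = 9365/2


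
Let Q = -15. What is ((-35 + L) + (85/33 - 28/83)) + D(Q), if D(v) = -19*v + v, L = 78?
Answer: 863438/2739 ≈ 315.24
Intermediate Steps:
D(v) = -18*v
((-35 + L) + (85/33 - 28/83)) + D(Q) = ((-35 + 78) + (85/33 - 28/83)) - 18*(-15) = (43 + (85*(1/33) - 28*1/83)) + 270 = (43 + (85/33 - 28/83)) + 270 = (43 + 6131/2739) + 270 = 123908/2739 + 270 = 863438/2739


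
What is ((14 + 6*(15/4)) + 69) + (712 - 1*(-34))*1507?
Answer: 2248655/2 ≈ 1.1243e+6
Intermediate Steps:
((14 + 6*(15/4)) + 69) + (712 - 1*(-34))*1507 = ((14 + 6*(15*(¼))) + 69) + (712 + 34)*1507 = ((14 + 6*(15/4)) + 69) + 746*1507 = ((14 + 45/2) + 69) + 1124222 = (73/2 + 69) + 1124222 = 211/2 + 1124222 = 2248655/2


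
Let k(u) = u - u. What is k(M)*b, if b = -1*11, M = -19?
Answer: 0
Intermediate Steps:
b = -11
k(u) = 0
k(M)*b = 0*(-11) = 0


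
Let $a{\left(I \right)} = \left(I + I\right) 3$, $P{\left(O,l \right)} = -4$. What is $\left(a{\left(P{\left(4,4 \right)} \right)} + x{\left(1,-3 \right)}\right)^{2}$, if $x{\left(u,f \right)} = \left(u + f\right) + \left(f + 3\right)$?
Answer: $676$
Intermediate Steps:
$x{\left(u,f \right)} = 3 + u + 2 f$ ($x{\left(u,f \right)} = \left(f + u\right) + \left(3 + f\right) = 3 + u + 2 f$)
$a{\left(I \right)} = 6 I$ ($a{\left(I \right)} = 2 I 3 = 6 I$)
$\left(a{\left(P{\left(4,4 \right)} \right)} + x{\left(1,-3 \right)}\right)^{2} = \left(6 \left(-4\right) + \left(3 + 1 + 2 \left(-3\right)\right)\right)^{2} = \left(-24 + \left(3 + 1 - 6\right)\right)^{2} = \left(-24 - 2\right)^{2} = \left(-26\right)^{2} = 676$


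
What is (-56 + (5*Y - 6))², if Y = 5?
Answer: 1369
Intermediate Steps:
(-56 + (5*Y - 6))² = (-56 + (5*5 - 6))² = (-56 + (25 - 6))² = (-56 + 19)² = (-37)² = 1369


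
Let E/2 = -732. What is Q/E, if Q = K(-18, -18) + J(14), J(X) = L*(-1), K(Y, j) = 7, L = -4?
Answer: -11/1464 ≈ -0.0075137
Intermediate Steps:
E = -1464 (E = 2*(-732) = -1464)
J(X) = 4 (J(X) = -4*(-1) = 4)
Q = 11 (Q = 7 + 4 = 11)
Q/E = 11/(-1464) = 11*(-1/1464) = -11/1464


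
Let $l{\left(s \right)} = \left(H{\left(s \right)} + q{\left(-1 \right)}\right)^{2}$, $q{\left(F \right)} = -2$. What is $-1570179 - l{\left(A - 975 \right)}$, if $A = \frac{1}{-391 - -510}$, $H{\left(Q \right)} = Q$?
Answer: $- \frac{35752157463}{14161} \approx -2.5247 \cdot 10^{6}$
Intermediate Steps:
$A = \frac{1}{119}$ ($A = \frac{1}{-391 + 510} = \frac{1}{119} \approx 0.0084034$)
$l{\left(s \right)} = \left(-2 + s\right)^{2}$ ($l{\left(s \right)} = \left(s - 2\right)^{2} = \left(-2 + s\right)^{2}$)
$-1570179 - l{\left(A - 975 \right)} = -1570179 - \left(-2 + \left(\frac{1}{119} - 975\right)\right)^{2} = -1570179 - \left(-2 - \frac{116024}{119}\right)^{2} = -1570179 - \left(- \frac{116262}{119}\right)^{2} = -1570179 - \frac{13516852644}{14161} = - \frac{35752157463}{14161}$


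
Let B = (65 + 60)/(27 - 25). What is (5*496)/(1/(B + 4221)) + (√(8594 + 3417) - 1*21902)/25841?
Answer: 274510988378/25841 + √12011/25841 ≈ 1.0623e+7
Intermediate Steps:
B = 125/2 ≈ 62.500
(5*496)/(1/(B + 4221)) + (√(8594 + 3417) - 1*21902)/25841 = (5*496)/(1/(125/2 + 4221)) + (√(8594 + 3417) - 1*21902)/25841 = 2480/(1/(8567/2)) + (√12011 - 21902)*(1/25841) = 2480/(2/8567) + (-21902 + √12011)*(1/25841) = 2480*(8567/2) + (-21902/25841 + √12011/25841) = 10623080 + (-21902/25841 + √12011/25841) = 274510988378/25841 + √12011/25841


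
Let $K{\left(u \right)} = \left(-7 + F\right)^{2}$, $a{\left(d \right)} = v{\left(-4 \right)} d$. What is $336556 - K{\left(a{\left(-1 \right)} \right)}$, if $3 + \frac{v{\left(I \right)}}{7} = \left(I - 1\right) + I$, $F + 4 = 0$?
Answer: $336435$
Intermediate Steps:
$F = -4$ ($F = -4 + 0 = -4$)
$v{\left(I \right)} = -28 + 14 I$ ($v{\left(I \right)} = -21 + 7 \left(\left(I - 1\right) + I\right) = -21 + 7 \left(\left(-1 + I\right) + I\right) = -21 + 7 \left(-1 + 2 I\right) = -21 + \left(-7 + 14 I\right) = -28 + 14 I$)
$a{\left(d \right)} = - 84 d$ ($a{\left(d \right)} = \left(-28 + 14 \left(-4\right)\right) d = \left(-28 - 56\right) d = - 84 d$)
$K{\left(u \right)} = 121$ ($K{\left(u \right)} = \left(-7 - 4\right)^{2} = \left(-11\right)^{2} = 121$)
$336556 - K{\left(a{\left(-1 \right)} \right)} = 336556 - 121 = 336435$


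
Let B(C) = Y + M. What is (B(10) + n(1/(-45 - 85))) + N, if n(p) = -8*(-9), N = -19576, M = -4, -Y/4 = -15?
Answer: -19448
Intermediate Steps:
Y = 60 (Y = -4*(-15) = 60)
B(C) = 56 (B(C) = 60 - 4 = 56)
n(p) = 72
(B(10) + n(1/(-45 - 85))) + N = (56 + 72) - 19576 = 128 - 19576 = -19448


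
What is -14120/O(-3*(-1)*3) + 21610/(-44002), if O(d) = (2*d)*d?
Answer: -156202265/1782081 ≈ -87.652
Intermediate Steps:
O(d) = 2*d²
-14120/O(-3*(-1)*3) + 21610/(-44002) = -14120/(2*(-3*(-1)*3)²) + 21610/(-44002) = -14120/(2*(3*3)²) + 21610*(-1/44002) = -14120/(2*9²) - 10805/22001 = -14120/(2*81) - 10805/22001 = -14120/162 - 10805/22001 = -14120*1/162 - 10805/22001 = -7060/81 - 10805/22001 = -156202265/1782081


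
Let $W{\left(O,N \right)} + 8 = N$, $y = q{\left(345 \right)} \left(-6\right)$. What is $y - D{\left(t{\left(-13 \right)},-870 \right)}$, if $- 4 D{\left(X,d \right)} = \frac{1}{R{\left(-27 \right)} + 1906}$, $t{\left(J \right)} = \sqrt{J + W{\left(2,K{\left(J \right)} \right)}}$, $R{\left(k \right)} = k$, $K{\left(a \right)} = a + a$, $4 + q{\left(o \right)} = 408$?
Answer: $- \frac{18218783}{7516} \approx -2424.0$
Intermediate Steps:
$q{\left(o \right)} = 404$ ($q{\left(o \right)} = -4 + 408 = 404$)
$y = -2424$ ($y = 404 \left(-6\right) = -2424$)
$K{\left(a \right)} = 2 a$
$W{\left(O,N \right)} = -8 + N$
$t{\left(J \right)} = \sqrt{-8 + 3 J}$ ($t{\left(J \right)} = \sqrt{J + \left(-8 + 2 J\right)} = \sqrt{-8 + 3 J}$)
$D{\left(X,d \right)} = - \frac{1}{7516}$ ($D{\left(X,d \right)} = - \frac{1}{4 \left(-27 + 1906\right)} = - \frac{1}{4 \cdot 1879} = \left(- \frac{1}{4}\right) \frac{1}{1879} = - \frac{1}{7516}$)
$y - D{\left(t{\left(-13 \right)},-870 \right)} = -2424 - - \frac{1}{7516} = -2424 + \frac{1}{7516} = - \frac{18218783}{7516}$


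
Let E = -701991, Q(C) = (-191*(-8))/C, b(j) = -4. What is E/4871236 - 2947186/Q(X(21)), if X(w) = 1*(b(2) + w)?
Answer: -15253782990905/465203038 ≈ -32790.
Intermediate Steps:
X(w) = -4 + w (X(w) = 1*(-4 + w) = -4 + w)
Q(C) = 1528/C
E/4871236 - 2947186/Q(X(21)) = -701991/4871236 - 2947186/(1528/(-4 + 21)) = -701991*1/4871236 - 2947186/(1528/17) = -701991/4871236 - 2947186/(1528*(1/17)) = -701991/4871236 - 2947186/1528/17 = -701991/4871236 - 2947186*17/1528 = -701991/4871236 - 25051081/764 = -15253782990905/465203038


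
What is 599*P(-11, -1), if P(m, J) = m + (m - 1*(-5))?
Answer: -10183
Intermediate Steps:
P(m, J) = 5 + 2*m (P(m, J) = m + (m + 5) = m + (5 + m) = 5 + 2*m)
599*P(-11, -1) = 599*(5 + 2*(-11)) = 599*(5 - 22) = 599*(-17) = -10183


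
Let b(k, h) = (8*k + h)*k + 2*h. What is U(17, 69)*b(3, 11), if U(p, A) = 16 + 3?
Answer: 2413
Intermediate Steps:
U(p, A) = 19
b(k, h) = 2*h + k*(h + 8*k) (b(k, h) = (h + 8*k)*k + 2*h = k*(h + 8*k) + 2*h = 2*h + k*(h + 8*k))
U(17, 69)*b(3, 11) = 19*(2*11 + 8*3² + 11*3) = 19*(22 + 8*9 + 33) = 19*(22 + 72 + 33) = 19*127 = 2413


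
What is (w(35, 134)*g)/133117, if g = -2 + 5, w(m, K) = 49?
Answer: 147/133117 ≈ 0.0011043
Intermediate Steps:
g = 3
(w(35, 134)*g)/133117 = (49*3)/133117 = 147*(1/133117) = 147/133117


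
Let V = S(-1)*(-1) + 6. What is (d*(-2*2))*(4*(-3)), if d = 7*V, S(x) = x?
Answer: 2352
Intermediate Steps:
V = 7 (V = -1*(-1) + 6 = 1 + 6 = 7)
d = 49 (d = 7*7 = 49)
(d*(-2*2))*(4*(-3)) = (49*(-2*2))*(4*(-3)) = (49*(-4))*(-12) = -196*(-12) = 2352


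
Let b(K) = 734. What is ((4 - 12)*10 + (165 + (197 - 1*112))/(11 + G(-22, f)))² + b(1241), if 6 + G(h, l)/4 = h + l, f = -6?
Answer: 7458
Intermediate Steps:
G(h, l) = -24 + 4*h + 4*l (G(h, l) = -24 + 4*(h + l) = -24 + (4*h + 4*l) = -24 + 4*h + 4*l)
((4 - 12)*10 + (165 + (197 - 1*112))/(11 + G(-22, f)))² + b(1241) = ((4 - 12)*10 + (165 + (197 - 1*112))/(11 + (-24 + 4*(-22) + 4*(-6))))² + 734 = (-8*10 + (165 + (197 - 112))/(11 + (-24 - 88 - 24)))² + 734 = (-80 + (165 + 85)/(11 - 136))² + 734 = (-80 + 250/(-125))² + 734 = (-80 + 250*(-1/125))² + 734 = (-80 - 2)² + 734 = (-82)² + 734 = 6724 + 734 = 7458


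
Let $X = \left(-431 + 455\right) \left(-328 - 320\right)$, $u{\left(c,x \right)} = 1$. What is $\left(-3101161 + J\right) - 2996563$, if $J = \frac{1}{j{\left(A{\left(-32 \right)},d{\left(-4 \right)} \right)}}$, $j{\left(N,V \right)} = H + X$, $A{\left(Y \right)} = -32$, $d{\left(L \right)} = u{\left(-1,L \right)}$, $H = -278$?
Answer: $- \frac{96526970921}{15830} \approx -6.0977 \cdot 10^{6}$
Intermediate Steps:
$d{\left(L \right)} = 1$
$X = -15552$ ($X = 24 \left(-648\right) = -15552$)
$j{\left(N,V \right)} = -15830$ ($j{\left(N,V \right)} = -278 - 15552 = -15830$)
$J = - \frac{1}{15830}$ ($J = \frac{1}{-15830} = - \frac{1}{15830} \approx -6.3171 \cdot 10^{-5}$)
$\left(-3101161 + J\right) - 2996563 = \left(-3101161 - \frac{1}{15830}\right) - 2996563 = - \frac{49091378631}{15830} - 2996563 = - \frac{96526970921}{15830}$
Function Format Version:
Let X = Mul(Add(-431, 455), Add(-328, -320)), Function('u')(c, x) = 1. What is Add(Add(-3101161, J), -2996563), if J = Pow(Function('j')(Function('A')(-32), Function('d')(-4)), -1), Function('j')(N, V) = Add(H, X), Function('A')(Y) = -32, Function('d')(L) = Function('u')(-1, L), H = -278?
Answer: Rational(-96526970921, 15830) ≈ -6.0977e+6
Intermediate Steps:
Function('d')(L) = 1
X = -15552 (X = Mul(24, -648) = -15552)
Function('j')(N, V) = -15830 (Function('j')(N, V) = Add(-278, -15552) = -15830)
J = Rational(-1, 15830) (J = Pow(-15830, -1) = Rational(-1, 15830) ≈ -6.3171e-5)
Add(Add(-3101161, J), -2996563) = Add(Add(-3101161, Rational(-1, 15830)), -2996563) = Add(Rational(-49091378631, 15830), -2996563) = Rational(-96526970921, 15830)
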